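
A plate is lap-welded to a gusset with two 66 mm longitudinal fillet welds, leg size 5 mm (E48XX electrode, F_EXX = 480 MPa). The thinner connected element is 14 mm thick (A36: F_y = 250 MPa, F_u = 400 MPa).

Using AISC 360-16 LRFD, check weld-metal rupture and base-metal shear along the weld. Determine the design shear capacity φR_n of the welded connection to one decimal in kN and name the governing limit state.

100.8 kN (weld metal governs)

Weld metal: throat = 0.707×5 = 3.535 mm, L = 2×66 = 132 mm. φR_n = 0.75 × 0.6 × 480 × 3.535 × 132 = 100.8 kN.
Base metal shear (14 mm plate): yield φR_n = 1.0×0.6×250×14×132 = 277.2 kN; rupture φR_n = 0.75×0.6×400×14×132 = 332.6 kN; take 277.2 kN (yield).
Governing: min(100.8, 277.2) = 100.8 kN → weld metal.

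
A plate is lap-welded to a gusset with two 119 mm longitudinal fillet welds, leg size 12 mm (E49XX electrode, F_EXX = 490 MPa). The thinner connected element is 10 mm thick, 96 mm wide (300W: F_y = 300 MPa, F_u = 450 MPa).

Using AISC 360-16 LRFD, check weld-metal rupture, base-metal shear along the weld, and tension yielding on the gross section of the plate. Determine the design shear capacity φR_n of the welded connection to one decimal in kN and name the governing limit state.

259.2 kN (gross-section yield governs)

Weld metal: throat = 0.707×12 = 8.484 mm, L = 2×119 = 238 mm. φR_n = 0.75 × 0.6 × 490 × 8.484 × 238 = 445.2 kN.
Base metal shear (10 mm plate): yield φR_n = 1.0×0.6×300×10×238 = 428.4 kN; rupture φR_n = 0.75×0.6×450×10×238 = 482.0 kN; take 428.4 kN (yield).
Tension yield (gross): A_g = 96×10 = 960 mm². φR_n = 0.90 × 300 × 960 = 259.2 kN.
Governing: min(445.2, 428.4, 259.2) = 259.2 kN → gross-section yield.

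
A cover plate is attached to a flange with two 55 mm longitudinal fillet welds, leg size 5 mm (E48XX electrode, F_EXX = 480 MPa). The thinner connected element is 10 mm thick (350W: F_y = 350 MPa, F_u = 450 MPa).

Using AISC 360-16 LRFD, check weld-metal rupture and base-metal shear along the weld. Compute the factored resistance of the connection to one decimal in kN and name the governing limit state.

84.0 kN (weld metal governs)

Weld metal: throat = 0.707×5 = 3.535 mm, L = 2×55 = 110 mm. φR_n = 0.75 × 0.6 × 480 × 3.535 × 110 = 84.0 kN.
Base metal shear (10 mm plate): yield φR_n = 1.0×0.6×350×10×110 = 231.0 kN; rupture φR_n = 0.75×0.6×450×10×110 = 222.8 kN; take 222.8 kN (rupture).
Governing: min(84.0, 222.8) = 84.0 kN → weld metal.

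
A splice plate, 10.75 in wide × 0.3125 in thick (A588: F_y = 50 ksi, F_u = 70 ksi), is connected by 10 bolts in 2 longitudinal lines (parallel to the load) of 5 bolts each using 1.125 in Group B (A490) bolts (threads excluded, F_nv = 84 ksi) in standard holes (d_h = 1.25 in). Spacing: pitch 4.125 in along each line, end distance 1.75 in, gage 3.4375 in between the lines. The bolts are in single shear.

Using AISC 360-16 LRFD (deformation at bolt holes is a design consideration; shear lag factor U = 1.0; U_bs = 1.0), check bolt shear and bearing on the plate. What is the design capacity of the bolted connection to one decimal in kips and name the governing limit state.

Bolt shear: A_b = π(1.125)²/4 = 0.99402 in². φR_n = 0.75 × 84 × 0.99402 × 10 × 1 = 626.2 kips.
Bearing (0.3125 in plate, F_u = 70 ksi): end bolts L_c = 1.75 − 1.25/2 = 1.125, R_n = min(1.2×1.125×0.3125×70, 2.4×1.125×0.3125×70) = 29.531 kips/bolt; interior L_c = 4.125 − 1.25 = 2.875, R_n = 59.063 kips/bolt. φR_n = 0.75 × (2×29.531 + 8×59.063) = 398.7 kips.
Governing: min(626.2, 398.7) = 398.7 kips → bearing.

398.7 kips (bearing governs)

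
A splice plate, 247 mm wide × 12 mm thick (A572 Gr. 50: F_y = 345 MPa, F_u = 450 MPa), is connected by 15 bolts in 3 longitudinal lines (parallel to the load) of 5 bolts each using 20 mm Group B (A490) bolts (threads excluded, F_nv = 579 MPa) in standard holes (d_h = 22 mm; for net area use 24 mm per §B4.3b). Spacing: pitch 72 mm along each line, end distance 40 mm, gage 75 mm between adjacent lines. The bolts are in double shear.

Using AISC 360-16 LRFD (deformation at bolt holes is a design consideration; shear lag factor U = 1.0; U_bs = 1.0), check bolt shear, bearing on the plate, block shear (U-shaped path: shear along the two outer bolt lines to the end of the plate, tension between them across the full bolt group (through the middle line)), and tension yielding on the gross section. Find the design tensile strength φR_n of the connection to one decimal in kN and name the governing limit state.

Bolt shear: A_b = π(20)²/4 = 314.16 mm². φR_n = 0.75 × 579 × 314.16 × 15 × 2 = 4092.7 kN.
Bearing (12 mm plate, F_u = 450 MPa): end bolts L_c = 40 − 22/2 = 29, R_n = min(1.2×29×12×450, 2.4×20×12×450) = 187.92 kN/bolt; interior L_c = 72 − 22 = 50, R_n = 259.2 kN/bolt. φR_n = 0.75 × (3×187.92 + 12×259.2) = 2755.6 kN.
Block shear: shear path 2×[40+4×72] = 2×328 mm, A_gv = 7872, A_nv = 2×(328 − 4.5×24)×12 = 5280 mm²; tension across gage: (150 − 2×24)×12 = 1224 mm². R_n = min(0.6×450×5280, 0.6×345×7872) + 1.0×450×1224 = min(1425.6, 1629.5) + 550.8 = 1976.4 kN. φR_n = 0.75 × 1976.4 = 1482.3 kN.
Tension yield (gross): A_g = 247×12 = 2964 mm². φR_n = 0.90 × 345 × 2964 = 920.3 kN.
Governing: min(4092.7, 2755.6, 1482.3, 920.3) = 920.3 kN → gross-section yield.

920.3 kN (gross-section yield governs)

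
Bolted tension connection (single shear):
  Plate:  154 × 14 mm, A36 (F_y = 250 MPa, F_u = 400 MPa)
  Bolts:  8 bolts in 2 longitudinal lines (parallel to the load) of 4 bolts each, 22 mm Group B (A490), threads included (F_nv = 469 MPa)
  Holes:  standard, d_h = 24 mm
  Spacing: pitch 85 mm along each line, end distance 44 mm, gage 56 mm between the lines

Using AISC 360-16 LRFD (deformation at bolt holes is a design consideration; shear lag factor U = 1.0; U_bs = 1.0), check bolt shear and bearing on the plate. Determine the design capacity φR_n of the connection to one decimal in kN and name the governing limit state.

Bolt shear: A_b = π(22)²/4 = 380.13 mm². φR_n = 0.75 × 469 × 380.13 × 8 × 1 = 1069.7 kN.
Bearing (14 mm plate, F_u = 400 MPa): end bolts L_c = 44 − 24/2 = 32, R_n = min(1.2×32×14×400, 2.4×22×14×400) = 215.04 kN/bolt; interior L_c = 85 − 24 = 61, R_n = 295.68 kN/bolt. φR_n = 0.75 × (2×215.04 + 6×295.68) = 1653.1 kN.
Governing: min(1069.7, 1653.1) = 1069.7 kN → bolt shear.

1069.7 kN (bolt shear governs)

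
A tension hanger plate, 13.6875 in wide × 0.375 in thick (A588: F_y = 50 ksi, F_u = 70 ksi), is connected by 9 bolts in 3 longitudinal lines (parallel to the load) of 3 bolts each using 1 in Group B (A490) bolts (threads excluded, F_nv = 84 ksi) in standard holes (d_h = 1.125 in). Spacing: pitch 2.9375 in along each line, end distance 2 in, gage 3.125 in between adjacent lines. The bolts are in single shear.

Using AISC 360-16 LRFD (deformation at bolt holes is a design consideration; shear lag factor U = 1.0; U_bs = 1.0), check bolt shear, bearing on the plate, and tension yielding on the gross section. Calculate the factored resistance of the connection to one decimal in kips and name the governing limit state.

Bolt shear: A_b = π(1)²/4 = 0.7854 in². φR_n = 0.75 × 84 × 0.7854 × 9 × 1 = 445.3 kips.
Bearing (0.375 in plate, F_u = 70 ksi): end bolts L_c = 2 − 1.125/2 = 1.4375, R_n = min(1.2×1.4375×0.375×70, 2.4×1×0.375×70) = 45.281 kips/bolt; interior L_c = 2.9375 − 1.125 = 1.8125, R_n = 57.094 kips/bolt. φR_n = 0.75 × (3×45.281 + 6×57.094) = 358.8 kips.
Tension yield (gross): A_g = 13.6875×0.375 = 5.1328 in². φR_n = 0.90 × 50 × 5.1328 = 231.0 kips.
Governing: min(445.3, 358.8, 231.0) = 231.0 kips → gross-section yield.

231.0 kips (gross-section yield governs)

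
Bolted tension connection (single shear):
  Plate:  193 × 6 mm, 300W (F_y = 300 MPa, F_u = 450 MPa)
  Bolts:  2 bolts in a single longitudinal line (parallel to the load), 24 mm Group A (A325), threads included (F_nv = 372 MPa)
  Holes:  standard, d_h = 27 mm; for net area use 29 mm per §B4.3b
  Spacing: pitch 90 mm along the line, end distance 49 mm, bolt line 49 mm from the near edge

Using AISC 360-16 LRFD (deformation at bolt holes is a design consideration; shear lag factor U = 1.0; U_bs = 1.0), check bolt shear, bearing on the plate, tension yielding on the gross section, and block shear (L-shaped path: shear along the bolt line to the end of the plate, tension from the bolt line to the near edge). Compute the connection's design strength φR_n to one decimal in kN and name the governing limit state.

Bolt shear: A_b = π(24)²/4 = 452.39 mm². φR_n = 0.75 × 372 × 452.39 × 2 × 1 = 252.4 kN.
Bearing (6 mm plate, F_u = 450 MPa): end bolts L_c = 49 − 27/2 = 35.5, R_n = min(1.2×35.5×6×450, 2.4×24×6×450) = 115.02 kN/bolt; interior L_c = 90 − 27 = 63, R_n = 155.52 kN/bolt. φR_n = 0.75 × (1×115.02 + 1×155.52) = 202.9 kN.
Tension yield (gross): A_g = 193×6 = 1158 mm². φR_n = 0.90 × 300 × 1158 = 312.7 kN.
Block shear: shear path 1×[49+1×90] = 1×139 mm, A_gv = 834, A_nv = 1×(139 − 1.5×29)×6 = 573 mm²; tension to near edge: (49 − 0.5×29)×6 = 207 mm². R_n = min(0.6×450×573, 0.6×300×834) + 1.0×450×207 = min(154.71, 150.12) + 93.15 = 243.27 kN. φR_n = 0.75 × 243.27 = 182.5 kN.
Governing: min(252.4, 202.9, 312.7, 182.5) = 182.5 kN → block shear.

182.5 kN (block shear governs)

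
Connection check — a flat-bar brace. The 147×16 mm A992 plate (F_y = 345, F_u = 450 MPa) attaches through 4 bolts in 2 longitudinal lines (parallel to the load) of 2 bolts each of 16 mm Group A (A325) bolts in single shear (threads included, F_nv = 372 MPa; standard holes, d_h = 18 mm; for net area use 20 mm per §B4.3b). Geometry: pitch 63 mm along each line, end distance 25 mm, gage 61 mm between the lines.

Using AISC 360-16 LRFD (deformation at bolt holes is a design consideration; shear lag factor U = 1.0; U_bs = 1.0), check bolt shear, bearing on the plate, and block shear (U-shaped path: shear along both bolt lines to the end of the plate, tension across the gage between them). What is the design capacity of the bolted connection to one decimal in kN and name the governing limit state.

224.4 kN (bolt shear governs)

Bolt shear: A_b = π(16)²/4 = 201.06 mm². φR_n = 0.75 × 372 × 201.06 × 4 × 1 = 224.4 kN.
Bearing (16 mm plate, F_u = 450 MPa): end bolts L_c = 25 − 18/2 = 16, R_n = min(1.2×16×16×450, 2.4×16×16×450) = 138.24 kN/bolt; interior L_c = 63 − 18 = 45, R_n = 276.48 kN/bolt. φR_n = 0.75 × (2×138.24 + 2×276.48) = 622.1 kN.
Block shear: shear path 2×[25+1×63] = 2×88 mm, A_gv = 2816, A_nv = 2×(88 − 1.5×20)×16 = 1856 mm²; tension across gage: (61 − 1×20)×16 = 656 mm². R_n = min(0.6×450×1856, 0.6×345×2816) + 1.0×450×656 = min(501.12, 582.91) + 295.2 = 796.32 kN. φR_n = 0.75 × 796.32 = 597.2 kN.
Governing: min(224.4, 622.1, 597.2) = 224.4 kN → bolt shear.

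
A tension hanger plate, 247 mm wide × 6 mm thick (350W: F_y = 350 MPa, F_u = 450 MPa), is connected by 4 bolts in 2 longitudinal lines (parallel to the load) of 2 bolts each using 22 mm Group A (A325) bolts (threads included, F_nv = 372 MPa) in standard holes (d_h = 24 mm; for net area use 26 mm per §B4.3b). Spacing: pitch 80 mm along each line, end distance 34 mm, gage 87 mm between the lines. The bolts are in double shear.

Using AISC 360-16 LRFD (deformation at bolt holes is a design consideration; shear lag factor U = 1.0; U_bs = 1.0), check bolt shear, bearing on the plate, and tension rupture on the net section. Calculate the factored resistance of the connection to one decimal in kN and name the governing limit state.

Bolt shear: A_b = π(22)²/4 = 380.13 mm². φR_n = 0.75 × 372 × 380.13 × 4 × 2 = 848.5 kN.
Bearing (6 mm plate, F_u = 450 MPa): end bolts L_c = 34 − 24/2 = 22, R_n = min(1.2×22×6×450, 2.4×22×6×450) = 71.28 kN/bolt; interior L_c = 80 − 24 = 56, R_n = 142.56 kN/bolt. φR_n = 0.75 × (2×71.28 + 2×142.56) = 320.8 kN.
Tension rupture (net): A_n = (247 − 2×26)×6 = 1170 mm² (U = 1.0, A_e = A_n). φR_n = 0.75 × 450 × 1170 = 394.9 kN.
Governing: min(848.5, 320.8, 394.9) = 320.8 kN → bearing.

320.8 kN (bearing governs)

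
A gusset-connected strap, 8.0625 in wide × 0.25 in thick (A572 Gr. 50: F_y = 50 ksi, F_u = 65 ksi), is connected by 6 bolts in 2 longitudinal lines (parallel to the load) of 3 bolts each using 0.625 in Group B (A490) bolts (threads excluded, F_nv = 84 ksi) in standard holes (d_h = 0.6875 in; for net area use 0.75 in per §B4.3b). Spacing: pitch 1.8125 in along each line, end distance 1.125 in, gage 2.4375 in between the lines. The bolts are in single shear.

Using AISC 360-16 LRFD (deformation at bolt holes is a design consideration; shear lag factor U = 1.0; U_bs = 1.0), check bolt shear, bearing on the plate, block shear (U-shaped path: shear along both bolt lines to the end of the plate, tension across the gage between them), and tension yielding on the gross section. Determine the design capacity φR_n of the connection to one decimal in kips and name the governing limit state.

62.6 kips (block shear governs)

Bolt shear: A_b = π(0.625)²/4 = 0.3068 in². φR_n = 0.75 × 84 × 0.3068 × 6 × 1 = 116.0 kips.
Bearing (0.25 in plate, F_u = 65 ksi): end bolts L_c = 1.125 − 0.6875/2 = 0.78125, R_n = min(1.2×0.78125×0.25×65, 2.4×0.625×0.25×65) = 15.234 kips/bolt; interior L_c = 1.8125 − 0.6875 = 1.125, R_n = 21.938 kips/bolt. φR_n = 0.75 × (2×15.234 + 4×21.938) = 88.7 kips.
Block shear: shear path 2×[1.125+2×1.8125] = 2×4.75 in, A_gv = 2.375, A_nv = 2×(4.75 − 2.5×0.75)×0.25 = 1.4375 in²; tension across gage: (2.4375 − 1×0.75)×0.25 = 0.42188 in². R_n = min(0.6×65×1.4375, 0.6×50×2.375) + 1.0×65×0.42188 = min(56.063, 71.25) + 27.422 = 83.485 kips. φR_n = 0.75 × 83.485 = 62.6 kips.
Tension yield (gross): A_g = 8.0625×0.25 = 2.0156 in². φR_n = 0.90 × 50 × 2.0156 = 90.7 kips.
Governing: min(116.0, 88.7, 62.6, 90.7) = 62.6 kips → block shear.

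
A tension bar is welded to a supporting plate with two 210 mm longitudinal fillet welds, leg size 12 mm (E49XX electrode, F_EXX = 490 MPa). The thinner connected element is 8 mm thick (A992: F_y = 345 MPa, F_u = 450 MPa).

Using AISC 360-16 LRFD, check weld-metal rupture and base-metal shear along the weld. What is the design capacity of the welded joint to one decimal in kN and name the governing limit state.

680.4 kN (base-metal shear governs)

Weld metal: throat = 0.707×12 = 8.484 mm, L = 2×210 = 420 mm. φR_n = 0.75 × 0.6 × 490 × 8.484 × 420 = 785.7 kN.
Base metal shear (8 mm plate): yield φR_n = 1.0×0.6×345×8×420 = 695.5 kN; rupture φR_n = 0.75×0.6×450×8×420 = 680.4 kN; take 680.4 kN (rupture).
Governing: min(785.7, 680.4) = 680.4 kN → base-metal shear.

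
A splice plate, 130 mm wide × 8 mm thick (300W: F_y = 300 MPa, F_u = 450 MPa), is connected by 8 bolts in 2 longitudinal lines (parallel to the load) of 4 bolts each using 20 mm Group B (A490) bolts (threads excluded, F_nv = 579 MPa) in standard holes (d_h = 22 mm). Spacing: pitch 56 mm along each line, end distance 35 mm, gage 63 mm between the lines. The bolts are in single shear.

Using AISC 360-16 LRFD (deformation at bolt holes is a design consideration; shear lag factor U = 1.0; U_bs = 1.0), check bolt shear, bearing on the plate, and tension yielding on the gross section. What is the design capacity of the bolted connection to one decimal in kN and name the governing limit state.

280.8 kN (gross-section yield governs)

Bolt shear: A_b = π(20)²/4 = 314.16 mm². φR_n = 0.75 × 579 × 314.16 × 8 × 1 = 1091.4 kN.
Bearing (8 mm plate, F_u = 450 MPa): end bolts L_c = 35 − 22/2 = 24, R_n = min(1.2×24×8×450, 2.4×20×8×450) = 103.68 kN/bolt; interior L_c = 56 − 22 = 34, R_n = 146.88 kN/bolt. φR_n = 0.75 × (2×103.68 + 6×146.88) = 816.5 kN.
Tension yield (gross): A_g = 130×8 = 1040 mm². φR_n = 0.90 × 300 × 1040 = 280.8 kN.
Governing: min(1091.4, 816.5, 280.8) = 280.8 kN → gross-section yield.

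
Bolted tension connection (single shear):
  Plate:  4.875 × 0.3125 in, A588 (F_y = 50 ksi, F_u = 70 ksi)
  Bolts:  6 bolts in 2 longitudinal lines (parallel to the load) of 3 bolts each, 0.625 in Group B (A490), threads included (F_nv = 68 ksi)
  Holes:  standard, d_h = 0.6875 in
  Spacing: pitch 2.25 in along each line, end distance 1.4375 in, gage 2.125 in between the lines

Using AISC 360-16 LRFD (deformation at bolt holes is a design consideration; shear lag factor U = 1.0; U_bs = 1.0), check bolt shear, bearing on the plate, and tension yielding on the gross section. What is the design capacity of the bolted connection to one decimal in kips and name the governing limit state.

Bolt shear: A_b = π(0.625)²/4 = 0.3068 in². φR_n = 0.75 × 68 × 0.3068 × 6 × 1 = 93.9 kips.
Bearing (0.3125 in plate, F_u = 70 ksi): end bolts L_c = 1.4375 − 0.6875/2 = 1.09375, R_n = min(1.2×1.09375×0.3125×70, 2.4×0.625×0.3125×70) = 28.711 kips/bolt; interior L_c = 2.25 − 0.6875 = 1.5625, R_n = 32.813 kips/bolt. φR_n = 0.75 × (2×28.711 + 4×32.813) = 141.5 kips.
Tension yield (gross): A_g = 4.875×0.3125 = 1.5234 in². φR_n = 0.90 × 50 × 1.5234 = 68.6 kips.
Governing: min(93.9, 141.5, 68.6) = 68.6 kips → gross-section yield.

68.6 kips (gross-section yield governs)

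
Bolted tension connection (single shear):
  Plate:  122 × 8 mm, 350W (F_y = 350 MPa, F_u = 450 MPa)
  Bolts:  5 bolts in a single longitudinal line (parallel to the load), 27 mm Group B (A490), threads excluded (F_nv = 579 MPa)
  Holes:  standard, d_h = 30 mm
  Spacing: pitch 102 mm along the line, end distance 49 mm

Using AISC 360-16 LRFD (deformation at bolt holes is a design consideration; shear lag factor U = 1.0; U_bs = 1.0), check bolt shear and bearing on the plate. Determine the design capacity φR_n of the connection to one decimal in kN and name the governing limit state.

810.0 kN (bearing governs)

Bolt shear: A_b = π(27)²/4 = 572.56 mm². φR_n = 0.75 × 579 × 572.56 × 5 × 1 = 1243.2 kN.
Bearing (8 mm plate, F_u = 450 MPa): end bolts L_c = 49 − 30/2 = 34, R_n = min(1.2×34×8×450, 2.4×27×8×450) = 146.88 kN/bolt; interior L_c = 102 − 30 = 72, R_n = 233.28 kN/bolt. φR_n = 0.75 × (1×146.88 + 4×233.28) = 810.0 kN.
Governing: min(1243.2, 810.0) = 810.0 kN → bearing.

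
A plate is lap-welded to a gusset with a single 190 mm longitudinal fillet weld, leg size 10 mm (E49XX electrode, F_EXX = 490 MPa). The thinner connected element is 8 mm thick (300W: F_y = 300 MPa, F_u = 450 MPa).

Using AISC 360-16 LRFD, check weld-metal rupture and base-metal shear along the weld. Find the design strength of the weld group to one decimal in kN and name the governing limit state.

Weld metal: throat = 0.707×10 = 7.07 mm, L = 190 mm. φR_n = 0.75 × 0.6 × 490 × 7.07 × 190 = 296.2 kN.
Base metal shear (8 mm plate): yield φR_n = 1.0×0.6×300×8×190 = 273.6 kN; rupture φR_n = 0.75×0.6×450×8×190 = 307.8 kN; take 273.6 kN (yield).
Governing: min(296.2, 273.6) = 273.6 kN → base-metal shear.

273.6 kN (base-metal shear governs)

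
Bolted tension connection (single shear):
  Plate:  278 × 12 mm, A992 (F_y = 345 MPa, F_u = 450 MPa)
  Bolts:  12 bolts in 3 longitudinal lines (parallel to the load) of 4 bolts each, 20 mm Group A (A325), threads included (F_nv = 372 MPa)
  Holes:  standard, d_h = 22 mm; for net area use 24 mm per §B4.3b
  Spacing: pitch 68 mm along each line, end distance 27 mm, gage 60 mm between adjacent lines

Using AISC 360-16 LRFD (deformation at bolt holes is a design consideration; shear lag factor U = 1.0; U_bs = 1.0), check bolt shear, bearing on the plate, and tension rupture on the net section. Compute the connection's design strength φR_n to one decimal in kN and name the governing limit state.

834.3 kN (net-section rupture governs)

Bolt shear: A_b = π(20)²/4 = 314.16 mm². φR_n = 0.75 × 372 × 314.16 × 12 × 1 = 1051.8 kN.
Bearing (12 mm plate, F_u = 450 MPa): end bolts L_c = 27 − 22/2 = 16, R_n = min(1.2×16×12×450, 2.4×20×12×450) = 103.68 kN/bolt; interior L_c = 68 − 22 = 46, R_n = 259.2 kN/bolt. φR_n = 0.75 × (3×103.68 + 9×259.2) = 1982.9 kN.
Tension rupture (net): A_n = (278 − 3×24)×12 = 2472 mm² (U = 1.0, A_e = A_n). φR_n = 0.75 × 450 × 2472 = 834.3 kN.
Governing: min(1051.8, 1982.9, 834.3) = 834.3 kN → net-section rupture.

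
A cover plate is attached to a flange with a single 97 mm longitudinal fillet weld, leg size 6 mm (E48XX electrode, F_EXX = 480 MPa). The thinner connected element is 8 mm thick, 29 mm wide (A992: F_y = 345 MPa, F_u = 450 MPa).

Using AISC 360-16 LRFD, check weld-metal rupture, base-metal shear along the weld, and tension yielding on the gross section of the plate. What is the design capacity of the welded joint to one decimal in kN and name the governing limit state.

72.0 kN (gross-section yield governs)

Weld metal: throat = 0.707×6 = 4.242 mm, L = 97 mm. φR_n = 0.75 × 0.6 × 480 × 4.242 × 97 = 88.9 kN.
Base metal shear (8 mm plate): yield φR_n = 1.0×0.6×345×8×97 = 160.6 kN; rupture φR_n = 0.75×0.6×450×8×97 = 157.1 kN; take 157.1 kN (rupture).
Tension yield (gross): A_g = 29×8 = 232 mm². φR_n = 0.90 × 345 × 232 = 72.0 kN.
Governing: min(88.9, 157.1, 72.0) = 72.0 kN → gross-section yield.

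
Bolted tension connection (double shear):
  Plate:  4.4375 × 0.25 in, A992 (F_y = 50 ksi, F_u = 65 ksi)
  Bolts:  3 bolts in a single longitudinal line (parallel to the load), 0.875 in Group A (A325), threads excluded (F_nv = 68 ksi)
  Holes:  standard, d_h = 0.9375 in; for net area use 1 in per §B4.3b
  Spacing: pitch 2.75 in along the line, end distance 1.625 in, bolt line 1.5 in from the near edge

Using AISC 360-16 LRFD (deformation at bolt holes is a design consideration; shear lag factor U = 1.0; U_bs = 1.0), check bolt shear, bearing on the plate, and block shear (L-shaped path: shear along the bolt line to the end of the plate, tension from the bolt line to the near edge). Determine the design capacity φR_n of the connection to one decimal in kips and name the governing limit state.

Bolt shear: A_b = π(0.875)²/4 = 0.60132 in². φR_n = 0.75 × 68 × 0.60132 × 3 × 2 = 184.0 kips.
Bearing (0.25 in plate, F_u = 65 ksi): end bolts L_c = 1.625 − 0.9375/2 = 1.15625, R_n = min(1.2×1.15625×0.25×65, 2.4×0.875×0.25×65) = 22.547 kips/bolt; interior L_c = 2.75 − 0.9375 = 1.8125, R_n = 34.125 kips/bolt. φR_n = 0.75 × (1×22.547 + 2×34.125) = 68.1 kips.
Block shear: shear path 1×[1.625+2×2.75] = 1×7.125 in, A_gv = 1.7813, A_nv = 1×(7.125 − 2.5×1)×0.25 = 1.1563 in²; tension to near edge: (1.5 − 0.5×1)×0.25 = 0.25 in². R_n = min(0.6×65×1.1563, 0.6×50×1.7813) + 1.0×65×0.25 = min(45.096, 53.439) + 16.25 = 61.346 kips. φR_n = 0.75 × 61.346 = 46.0 kips.
Governing: min(184.0, 68.1, 46.0) = 46.0 kips → block shear.

46.0 kips (block shear governs)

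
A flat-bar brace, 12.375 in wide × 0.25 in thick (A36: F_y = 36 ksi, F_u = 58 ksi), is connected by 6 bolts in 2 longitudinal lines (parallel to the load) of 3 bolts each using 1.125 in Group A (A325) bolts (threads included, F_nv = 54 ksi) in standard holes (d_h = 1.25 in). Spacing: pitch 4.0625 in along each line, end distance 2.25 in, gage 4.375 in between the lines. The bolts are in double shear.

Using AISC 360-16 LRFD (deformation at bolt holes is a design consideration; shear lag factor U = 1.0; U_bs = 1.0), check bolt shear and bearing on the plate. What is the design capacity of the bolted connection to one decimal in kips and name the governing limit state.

159.9 kips (bearing governs)

Bolt shear: A_b = π(1.125)²/4 = 0.99402 in². φR_n = 0.75 × 54 × 0.99402 × 6 × 2 = 483.1 kips.
Bearing (0.25 in plate, F_u = 58 ksi): end bolts L_c = 2.25 − 1.25/2 = 1.625, R_n = min(1.2×1.625×0.25×58, 2.4×1.125×0.25×58) = 28.275 kips/bolt; interior L_c = 4.0625 − 1.25 = 2.8125, R_n = 39.15 kips/bolt. φR_n = 0.75 × (2×28.275 + 4×39.15) = 159.9 kips.
Governing: min(483.1, 159.9) = 159.9 kips → bearing.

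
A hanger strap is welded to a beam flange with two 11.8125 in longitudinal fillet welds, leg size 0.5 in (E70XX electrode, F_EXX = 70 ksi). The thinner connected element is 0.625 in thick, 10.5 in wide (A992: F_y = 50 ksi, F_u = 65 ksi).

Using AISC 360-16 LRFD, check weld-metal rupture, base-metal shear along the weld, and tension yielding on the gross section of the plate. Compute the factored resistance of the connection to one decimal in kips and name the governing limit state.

263.1 kips (weld metal governs)

Weld metal: throat = 0.707×0.5 = 0.3535 in, L = 2×11.8125 = 23.625 in. φR_n = 0.75 × 0.6 × 70 × 0.3535 × 23.625 = 263.1 kips.
Base metal shear (0.625 in plate): yield φR_n = 1.0×0.6×50×0.625×23.625 = 443.0 kips; rupture φR_n = 0.75×0.6×65×0.625×23.625 = 431.9 kips; take 431.9 kips (rupture).
Tension yield (gross): A_g = 10.5×0.625 = 6.5625 in². φR_n = 0.90 × 50 × 6.5625 = 295.3 kips.
Governing: min(263.1, 431.9, 295.3) = 263.1 kips → weld metal.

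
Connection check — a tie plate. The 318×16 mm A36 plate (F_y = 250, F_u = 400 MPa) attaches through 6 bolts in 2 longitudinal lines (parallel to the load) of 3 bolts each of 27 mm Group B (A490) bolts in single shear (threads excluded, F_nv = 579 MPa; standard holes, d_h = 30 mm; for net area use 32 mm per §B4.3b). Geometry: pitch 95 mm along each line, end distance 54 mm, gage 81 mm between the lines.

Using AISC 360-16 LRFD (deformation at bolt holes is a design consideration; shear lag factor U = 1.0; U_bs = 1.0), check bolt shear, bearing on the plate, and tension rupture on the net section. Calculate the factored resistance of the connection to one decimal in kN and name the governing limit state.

1219.2 kN (net-section rupture governs)

Bolt shear: A_b = π(27)²/4 = 572.56 mm². φR_n = 0.75 × 579 × 572.56 × 6 × 1 = 1491.8 kN.
Bearing (16 mm plate, F_u = 400 MPa): end bolts L_c = 54 − 30/2 = 39, R_n = min(1.2×39×16×400, 2.4×27×16×400) = 299.52 kN/bolt; interior L_c = 95 − 30 = 65, R_n = 414.72 kN/bolt. φR_n = 0.75 × (2×299.52 + 4×414.72) = 1693.4 kN.
Tension rupture (net): A_n = (318 − 2×32)×16 = 4064 mm² (U = 1.0, A_e = A_n). φR_n = 0.75 × 400 × 4064 = 1219.2 kN.
Governing: min(1491.8, 1693.4, 1219.2) = 1219.2 kN → net-section rupture.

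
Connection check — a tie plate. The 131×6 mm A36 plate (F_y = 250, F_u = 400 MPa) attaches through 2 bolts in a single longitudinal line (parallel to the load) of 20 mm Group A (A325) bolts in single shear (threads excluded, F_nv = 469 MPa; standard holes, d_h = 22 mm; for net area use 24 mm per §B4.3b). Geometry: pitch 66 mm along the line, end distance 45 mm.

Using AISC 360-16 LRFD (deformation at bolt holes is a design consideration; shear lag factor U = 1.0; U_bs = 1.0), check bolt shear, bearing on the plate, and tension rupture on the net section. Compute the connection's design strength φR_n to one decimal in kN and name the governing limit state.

Bolt shear: A_b = π(20)²/4 = 314.16 mm². φR_n = 0.75 × 469 × 314.16 × 2 × 1 = 221.0 kN.
Bearing (6 mm plate, F_u = 400 MPa): end bolts L_c = 45 − 22/2 = 34, R_n = min(1.2×34×6×400, 2.4×20×6×400) = 97.92 kN/bolt; interior L_c = 66 − 22 = 44, R_n = 115.2 kN/bolt. φR_n = 0.75 × (1×97.92 + 1×115.2) = 159.8 kN.
Tension rupture (net): A_n = (131 − 1×24)×6 = 642 mm² (U = 1.0, A_e = A_n). φR_n = 0.75 × 400 × 642 = 192.6 kN.
Governing: min(221.0, 159.8, 192.6) = 159.8 kN → bearing.

159.8 kN (bearing governs)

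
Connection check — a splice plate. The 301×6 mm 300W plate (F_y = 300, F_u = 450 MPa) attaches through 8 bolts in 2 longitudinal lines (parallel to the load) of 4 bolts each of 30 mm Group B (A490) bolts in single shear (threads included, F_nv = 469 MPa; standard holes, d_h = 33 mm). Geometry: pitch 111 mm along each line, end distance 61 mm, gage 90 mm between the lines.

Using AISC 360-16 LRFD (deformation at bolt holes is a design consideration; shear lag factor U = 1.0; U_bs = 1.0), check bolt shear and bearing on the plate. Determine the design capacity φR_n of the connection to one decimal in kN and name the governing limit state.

1091.1 kN (bearing governs)

Bolt shear: A_b = π(30)²/4 = 706.86 mm². φR_n = 0.75 × 469 × 706.86 × 8 × 1 = 1989.1 kN.
Bearing (6 mm plate, F_u = 450 MPa): end bolts L_c = 61 − 33/2 = 44.5, R_n = min(1.2×44.5×6×450, 2.4×30×6×450) = 144.18 kN/bolt; interior L_c = 111 − 33 = 78, R_n = 194.4 kN/bolt. φR_n = 0.75 × (2×144.18 + 6×194.4) = 1091.1 kN.
Governing: min(1989.1, 1091.1) = 1091.1 kN → bearing.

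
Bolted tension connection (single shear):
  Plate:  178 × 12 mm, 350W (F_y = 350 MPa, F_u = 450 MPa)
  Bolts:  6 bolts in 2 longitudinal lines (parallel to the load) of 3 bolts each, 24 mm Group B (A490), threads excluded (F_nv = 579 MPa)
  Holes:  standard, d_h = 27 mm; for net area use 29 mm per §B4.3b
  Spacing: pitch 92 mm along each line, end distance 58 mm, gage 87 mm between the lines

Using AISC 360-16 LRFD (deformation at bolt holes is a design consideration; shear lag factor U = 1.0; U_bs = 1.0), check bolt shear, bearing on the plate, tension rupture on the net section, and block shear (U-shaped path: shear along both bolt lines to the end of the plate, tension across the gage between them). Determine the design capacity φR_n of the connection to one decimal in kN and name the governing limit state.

486.0 kN (net-section rupture governs)

Bolt shear: A_b = π(24)²/4 = 452.39 mm². φR_n = 0.75 × 579 × 452.39 × 6 × 1 = 1178.7 kN.
Bearing (12 mm plate, F_u = 450 MPa): end bolts L_c = 58 − 27/2 = 44.5, R_n = min(1.2×44.5×12×450, 2.4×24×12×450) = 288.36 kN/bolt; interior L_c = 92 − 27 = 65, R_n = 311.04 kN/bolt. φR_n = 0.75 × (2×288.36 + 4×311.04) = 1365.7 kN.
Tension rupture (net): A_n = (178 − 2×29)×12 = 1440 mm² (U = 1.0, A_e = A_n). φR_n = 0.75 × 450 × 1440 = 486.0 kN.
Block shear: shear path 2×[58+2×92] = 2×242 mm, A_gv = 5808, A_nv = 2×(242 − 2.5×29)×12 = 4068 mm²; tension across gage: (87 − 1×29)×12 = 696 mm². R_n = min(0.6×450×4068, 0.6×350×5808) + 1.0×450×696 = min(1098.4, 1219.7) + 313.2 = 1411.6 kN. φR_n = 0.75 × 1411.6 = 1058.7 kN.
Governing: min(1178.7, 1365.7, 486.0, 1058.7) = 486.0 kN → net-section rupture.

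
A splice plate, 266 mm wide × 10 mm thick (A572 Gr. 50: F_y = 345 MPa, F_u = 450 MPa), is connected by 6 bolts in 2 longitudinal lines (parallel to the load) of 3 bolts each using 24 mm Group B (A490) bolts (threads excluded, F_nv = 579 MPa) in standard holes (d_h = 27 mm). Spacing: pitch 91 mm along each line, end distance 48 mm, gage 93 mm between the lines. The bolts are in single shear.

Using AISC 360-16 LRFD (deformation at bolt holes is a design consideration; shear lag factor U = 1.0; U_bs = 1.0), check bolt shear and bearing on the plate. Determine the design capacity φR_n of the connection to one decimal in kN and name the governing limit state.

Bolt shear: A_b = π(24)²/4 = 452.39 mm². φR_n = 0.75 × 579 × 452.39 × 6 × 1 = 1178.7 kN.
Bearing (10 mm plate, F_u = 450 MPa): end bolts L_c = 48 − 27/2 = 34.5, R_n = min(1.2×34.5×10×450, 2.4×24×10×450) = 186.3 kN/bolt; interior L_c = 91 − 27 = 64, R_n = 259.2 kN/bolt. φR_n = 0.75 × (2×186.3 + 4×259.2) = 1057.1 kN.
Governing: min(1178.7, 1057.1) = 1057.1 kN → bearing.

1057.1 kN (bearing governs)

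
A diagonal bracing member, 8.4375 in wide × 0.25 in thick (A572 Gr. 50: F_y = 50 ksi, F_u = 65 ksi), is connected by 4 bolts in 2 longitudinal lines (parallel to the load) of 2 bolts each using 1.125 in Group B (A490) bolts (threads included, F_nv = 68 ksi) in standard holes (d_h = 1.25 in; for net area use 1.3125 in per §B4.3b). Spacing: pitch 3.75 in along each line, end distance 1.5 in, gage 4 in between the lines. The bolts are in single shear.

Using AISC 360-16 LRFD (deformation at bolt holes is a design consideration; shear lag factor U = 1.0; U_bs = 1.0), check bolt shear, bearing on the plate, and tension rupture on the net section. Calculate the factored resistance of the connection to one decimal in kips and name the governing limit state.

70.8 kips (net-section rupture governs)

Bolt shear: A_b = π(1.125)²/4 = 0.99402 in². φR_n = 0.75 × 68 × 0.99402 × 4 × 1 = 202.8 kips.
Bearing (0.25 in plate, F_u = 65 ksi): end bolts L_c = 1.5 − 1.25/2 = 0.875, R_n = min(1.2×0.875×0.25×65, 2.4×1.125×0.25×65) = 17.063 kips/bolt; interior L_c = 3.75 − 1.25 = 2.5, R_n = 43.875 kips/bolt. φR_n = 0.75 × (2×17.063 + 2×43.875) = 91.4 kips.
Tension rupture (net): A_n = (8.4375 − 2×1.3125)×0.25 = 1.4531 in² (U = 1.0, A_e = A_n). φR_n = 0.75 × 65 × 1.4531 = 70.8 kips.
Governing: min(202.8, 91.4, 70.8) = 70.8 kips → net-section rupture.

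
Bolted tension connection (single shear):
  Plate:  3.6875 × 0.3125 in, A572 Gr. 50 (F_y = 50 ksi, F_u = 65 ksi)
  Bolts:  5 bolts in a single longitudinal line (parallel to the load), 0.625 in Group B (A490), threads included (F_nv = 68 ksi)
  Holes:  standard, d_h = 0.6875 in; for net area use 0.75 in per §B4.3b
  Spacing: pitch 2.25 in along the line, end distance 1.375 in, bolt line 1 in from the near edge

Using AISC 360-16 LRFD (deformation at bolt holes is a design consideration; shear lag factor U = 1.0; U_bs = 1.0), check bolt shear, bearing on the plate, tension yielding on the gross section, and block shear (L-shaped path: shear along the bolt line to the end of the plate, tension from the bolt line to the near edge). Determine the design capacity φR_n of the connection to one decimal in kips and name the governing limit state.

51.9 kips (gross-section yield governs)

Bolt shear: A_b = π(0.625)²/4 = 0.3068 in². φR_n = 0.75 × 68 × 0.3068 × 5 × 1 = 78.2 kips.
Bearing (0.3125 in plate, F_u = 65 ksi): end bolts L_c = 1.375 − 0.6875/2 = 1.03125, R_n = min(1.2×1.03125×0.3125×65, 2.4×0.625×0.3125×65) = 25.137 kips/bolt; interior L_c = 2.25 − 0.6875 = 1.5625, R_n = 30.469 kips/bolt. φR_n = 0.75 × (1×25.137 + 4×30.469) = 110.3 kips.
Tension yield (gross): A_g = 3.6875×0.3125 = 1.1523 in². φR_n = 0.90 × 50 × 1.1523 = 51.9 kips.
Block shear: shear path 1×[1.375+4×2.25] = 1×10.375 in, A_gv = 3.2422, A_nv = 1×(10.375 − 4.5×0.75)×0.3125 = 2.1875 in²; tension to near edge: (1 − 0.5×0.75)×0.3125 = 0.19531 in². R_n = min(0.6×65×2.1875, 0.6×50×3.2422) + 1.0×65×0.19531 = min(85.313, 97.266) + 12.695 = 98.008 kips. φR_n = 0.75 × 98.008 = 73.5 kips.
Governing: min(78.2, 110.3, 51.9, 73.5) = 51.9 kips → gross-section yield.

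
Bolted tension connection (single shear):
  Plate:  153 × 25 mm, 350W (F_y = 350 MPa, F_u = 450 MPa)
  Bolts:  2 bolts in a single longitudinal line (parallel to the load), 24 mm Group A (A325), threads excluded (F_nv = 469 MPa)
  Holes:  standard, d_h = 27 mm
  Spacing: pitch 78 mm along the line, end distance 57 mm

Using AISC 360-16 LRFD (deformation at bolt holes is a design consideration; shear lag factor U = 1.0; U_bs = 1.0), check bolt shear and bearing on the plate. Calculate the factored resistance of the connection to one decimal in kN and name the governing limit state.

Bolt shear: A_b = π(24)²/4 = 452.39 mm². φR_n = 0.75 × 469 × 452.39 × 2 × 1 = 318.3 kN.
Bearing (25 mm plate, F_u = 450 MPa): end bolts L_c = 57 − 27/2 = 43.5, R_n = min(1.2×43.5×25×450, 2.4×24×25×450) = 587.25 kN/bolt; interior L_c = 78 − 27 = 51, R_n = 648 kN/bolt. φR_n = 0.75 × (1×587.25 + 1×648) = 926.4 kN.
Governing: min(318.3, 926.4) = 318.3 kN → bolt shear.

318.3 kN (bolt shear governs)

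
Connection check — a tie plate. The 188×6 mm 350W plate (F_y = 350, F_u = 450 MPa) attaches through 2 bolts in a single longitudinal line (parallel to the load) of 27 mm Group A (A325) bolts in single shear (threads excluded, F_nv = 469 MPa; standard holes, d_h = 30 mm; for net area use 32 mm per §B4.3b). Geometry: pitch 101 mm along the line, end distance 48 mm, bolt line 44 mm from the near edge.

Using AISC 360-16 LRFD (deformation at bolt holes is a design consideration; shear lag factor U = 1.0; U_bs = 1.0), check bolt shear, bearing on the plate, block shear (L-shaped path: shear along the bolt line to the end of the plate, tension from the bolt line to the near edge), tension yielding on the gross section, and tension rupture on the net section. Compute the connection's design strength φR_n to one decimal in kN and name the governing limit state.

179.4 kN (block shear governs)

Bolt shear: A_b = π(27)²/4 = 572.56 mm². φR_n = 0.75 × 469 × 572.56 × 2 × 1 = 402.8 kN.
Bearing (6 mm plate, F_u = 450 MPa): end bolts L_c = 48 − 30/2 = 33, R_n = min(1.2×33×6×450, 2.4×27×6×450) = 106.92 kN/bolt; interior L_c = 101 − 30 = 71, R_n = 174.96 kN/bolt. φR_n = 0.75 × (1×106.92 + 1×174.96) = 211.4 kN.
Block shear: shear path 1×[48+1×101] = 1×149 mm, A_gv = 894, A_nv = 1×(149 − 1.5×32)×6 = 606 mm²; tension to near edge: (44 − 0.5×32)×6 = 168 mm². R_n = min(0.6×450×606, 0.6×350×894) + 1.0×450×168 = min(163.62, 187.74) + 75.6 = 239.22 kN. φR_n = 0.75 × 239.22 = 179.4 kN.
Tension yield (gross): A_g = 188×6 = 1128 mm². φR_n = 0.90 × 350 × 1128 = 355.3 kN.
Tension rupture (net): A_n = (188 − 1×32)×6 = 936 mm² (U = 1.0, A_e = A_n). φR_n = 0.75 × 450 × 936 = 315.9 kN.
Governing: min(402.8, 211.4, 179.4, 355.3, 315.9) = 179.4 kN → block shear.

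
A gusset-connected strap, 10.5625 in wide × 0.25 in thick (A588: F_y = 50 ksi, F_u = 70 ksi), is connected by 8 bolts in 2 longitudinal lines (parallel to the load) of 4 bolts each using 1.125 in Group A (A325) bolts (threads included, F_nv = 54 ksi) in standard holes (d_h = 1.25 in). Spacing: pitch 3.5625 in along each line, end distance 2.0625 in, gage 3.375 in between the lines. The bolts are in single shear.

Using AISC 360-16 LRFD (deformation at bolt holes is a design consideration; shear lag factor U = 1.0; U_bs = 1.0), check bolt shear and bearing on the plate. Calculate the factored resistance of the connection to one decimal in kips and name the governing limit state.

257.9 kips (bearing governs)

Bolt shear: A_b = π(1.125)²/4 = 0.99402 in². φR_n = 0.75 × 54 × 0.99402 × 8 × 1 = 322.1 kips.
Bearing (0.25 in plate, F_u = 70 ksi): end bolts L_c = 2.0625 − 1.25/2 = 1.4375, R_n = min(1.2×1.4375×0.25×70, 2.4×1.125×0.25×70) = 30.188 kips/bolt; interior L_c = 3.5625 − 1.25 = 2.3125, R_n = 47.25 kips/bolt. φR_n = 0.75 × (2×30.188 + 6×47.25) = 257.9 kips.
Governing: min(322.1, 257.9) = 257.9 kips → bearing.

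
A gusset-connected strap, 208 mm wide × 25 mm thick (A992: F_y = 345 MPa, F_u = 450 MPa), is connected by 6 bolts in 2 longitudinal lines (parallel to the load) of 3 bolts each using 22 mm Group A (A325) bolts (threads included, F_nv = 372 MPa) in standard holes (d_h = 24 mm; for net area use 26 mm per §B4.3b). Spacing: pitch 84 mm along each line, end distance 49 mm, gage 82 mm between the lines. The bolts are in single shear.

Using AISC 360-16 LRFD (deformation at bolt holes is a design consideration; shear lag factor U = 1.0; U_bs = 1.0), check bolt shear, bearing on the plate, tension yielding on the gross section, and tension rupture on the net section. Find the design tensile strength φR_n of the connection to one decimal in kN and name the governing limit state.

Bolt shear: A_b = π(22)²/4 = 380.13 mm². φR_n = 0.75 × 372 × 380.13 × 6 × 1 = 636.3 kN.
Bearing (25 mm plate, F_u = 450 MPa): end bolts L_c = 49 − 24/2 = 37, R_n = min(1.2×37×25×450, 2.4×22×25×450) = 499.5 kN/bolt; interior L_c = 84 − 24 = 60, R_n = 594 kN/bolt. φR_n = 0.75 × (2×499.5 + 4×594) = 2531.3 kN.
Tension yield (gross): A_g = 208×25 = 5200 mm². φR_n = 0.90 × 345 × 5200 = 1614.6 kN.
Tension rupture (net): A_n = (208 − 2×26)×25 = 3900 mm² (U = 1.0, A_e = A_n). φR_n = 0.75 × 450 × 3900 = 1316.3 kN.
Governing: min(636.3, 2531.3, 1614.6, 1316.3) = 636.3 kN → bolt shear.

636.3 kN (bolt shear governs)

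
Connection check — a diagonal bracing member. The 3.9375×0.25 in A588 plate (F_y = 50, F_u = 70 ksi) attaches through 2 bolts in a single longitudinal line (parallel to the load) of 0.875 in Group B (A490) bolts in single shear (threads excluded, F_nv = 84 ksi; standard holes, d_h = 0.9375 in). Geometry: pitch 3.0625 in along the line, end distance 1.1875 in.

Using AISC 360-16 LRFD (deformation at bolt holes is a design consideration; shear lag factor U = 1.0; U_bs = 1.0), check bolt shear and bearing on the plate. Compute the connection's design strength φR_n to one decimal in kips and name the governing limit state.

Bolt shear: A_b = π(0.875)²/4 = 0.60132 in². φR_n = 0.75 × 84 × 0.60132 × 2 × 1 = 75.8 kips.
Bearing (0.25 in plate, F_u = 70 ksi): end bolts L_c = 1.1875 − 0.9375/2 = 0.71875, R_n = min(1.2×0.71875×0.25×70, 2.4×0.875×0.25×70) = 15.094 kips/bolt; interior L_c = 3.0625 − 0.9375 = 2.125, R_n = 36.75 kips/bolt. φR_n = 0.75 × (1×15.094 + 1×36.75) = 38.9 kips.
Governing: min(75.8, 38.9) = 38.9 kips → bearing.

38.9 kips (bearing governs)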